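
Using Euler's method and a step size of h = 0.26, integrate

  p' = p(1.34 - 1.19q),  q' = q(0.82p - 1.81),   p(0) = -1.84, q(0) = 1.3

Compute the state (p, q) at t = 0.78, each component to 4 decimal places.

-3.0163, 0.0014

Euler on (p,q): p_{n+1} = p_n + h·p', q_{n+1} = q_n + h·q'.
0.000000: (-1.840000, 1.300000); f=(0.380880, -4.314440) → (-1.740971, 0.178246)
0.260000: (-1.740971, 0.178246); f=(-1.963620, -0.577087) → (-2.251512, 0.028203)
0.520000: (-2.251512, 0.028203); f=(-2.941463, -0.103117) → (-3.016293, 0.001393)
(p(0.78), q(0.78)) ≈ (-3.0163, 0.0014)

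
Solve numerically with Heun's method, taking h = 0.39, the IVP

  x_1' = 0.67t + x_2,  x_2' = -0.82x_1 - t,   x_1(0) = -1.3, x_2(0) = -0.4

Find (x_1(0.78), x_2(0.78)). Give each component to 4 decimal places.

-1.1320, 0.1458

Heun on (x_1,x_2): k1 = f(t_n, state_n); k2 = f(t_n + h, state_n + h·k1); state_{n+1} = state_n + (h/2)·(k1 + k2).
0.000000: (-1.300000, -0.400000)
  k1 = (-0.400000, 1.066000)
  predictor → (-1.456000, 0.015740)
  k2 = (0.277040, 0.803920)
  → (-1.323977, -0.035366)
0.390000: (-1.323977, -0.035366)
  k1 = (0.225934, 0.695661)
  predictor → (-1.235863, 0.235942)
  k2 = (0.758542, 0.233407)
  → (-1.132004, 0.145803)
(x_1(0.78), x_2(0.78)) ≈ (-1.1320, 0.1458)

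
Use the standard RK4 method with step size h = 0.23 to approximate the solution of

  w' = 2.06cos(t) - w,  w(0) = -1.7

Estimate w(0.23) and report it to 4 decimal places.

RK4: k1 = f(t_n, w_n); k2 = f(t_n + h/2, w_n + (h/2)·k1); k3 = f(t_n + h/2, w_n + (h/2)·k2); k4 = f(t_n + h, w_n + h·k3); w_{n+1} = w_n + (h/6)·(k1 + 2k2 + 2k3 + k4).
t=0.000000, w=-1.700000:
  k1 = f(0.000000, -1.700000) = 3.760000
  k2 = f(0.115000, -1.267600) = 3.313993
  k3 = f(0.115000, -1.318891) = 3.365284
  k4 = f(0.230000, -0.925985) = 2.931737
  w ← -1.700000 + (0.23/6)·(k1 + 2k2 + 2k3 + k4) = -0.931405
w(0.23) ≈ -0.9314

-0.9314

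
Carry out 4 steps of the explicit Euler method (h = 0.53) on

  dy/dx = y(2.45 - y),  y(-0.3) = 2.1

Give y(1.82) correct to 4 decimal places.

Euler: y_{n+1} = y_n + h·f(x_n, y_n).
x=-0.300000, y=2.100000: f=0.735000 → y ← 2.100000 + 0.53·0.735000 = 2.489550
x=0.230000, y=2.489550: f=-0.098462 → y ← 2.489550 + 0.53·(-0.098462) = 2.437365
x=0.760000, y=2.437365: f=0.030795 → y ← 2.437365 + 0.53·0.030795 = 2.453687
x=1.290000, y=2.453687: f=-0.009046 → y ← 2.453687 + 0.53·(-0.009046) = 2.448892
y(1.82) ≈ 2.4489

2.4489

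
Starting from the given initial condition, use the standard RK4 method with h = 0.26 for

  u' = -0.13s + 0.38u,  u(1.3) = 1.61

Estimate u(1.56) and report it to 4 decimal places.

RK4: k1 = f(s_n, u_n); k2 = f(s_n + h/2, u_n + (h/2)·k1); k3 = f(s_n + h/2, u_n + (h/2)·k2); k4 = f(s_n + h, u_n + h·k3); u_{n+1} = u_n + (h/6)·(k1 + 2k2 + 2k3 + k4).
s=1.300000, u=1.610000:
  k1 = f(1.300000, 1.610000) = 0.442800
  k2 = f(1.430000, 1.667564) = 0.447774
  k3 = f(1.430000, 1.668211) = 0.448020
  k4 = f(1.560000, 1.726485) = 0.453264
  u ← 1.610000 + (0.26/6)·(k1 + 2k2 + 2k3 + k4) = 1.726465
u(1.56) ≈ 1.7265

1.7265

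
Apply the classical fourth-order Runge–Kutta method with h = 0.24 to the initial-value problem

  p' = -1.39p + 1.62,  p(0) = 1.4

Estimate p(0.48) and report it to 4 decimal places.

RK4: k1 = f(x_n, p_n); k2 = f(x_n + h/2, p_n + (h/2)·k1); k3 = f(x_n + h/2, p_n + (h/2)·k2); k4 = f(x_n + h, p_n + h·k3); p_{n+1} = p_n + (h/6)·(k1 + 2k2 + 2k3 + k4).
x=0.000000, p=1.400000:
  k1 = f(0.000000, 1.400000) = -0.326000
  k2 = f(0.120000, 1.360880) = -0.271623
  k3 = f(0.120000, 1.367405) = -0.280693
  k4 = f(0.240000, 1.332634) = -0.232361
  p ← 1.400000 + (0.24/6)·(k1 + 2k2 + 2k3 + k4) = 1.333480
x=0.240000, p=1.333480:
  k1 = f(0.240000, 1.333480) = -0.233538
  k2 = f(0.360000, 1.305456) = -0.194583
  k3 = f(0.360000, 1.310130) = -0.201081
  k4 = f(0.480000, 1.285221) = -0.166457
  p ← 1.333480 + (0.24/6)·(k1 + 2k2 + 2k3 + k4) = 1.285827
p(0.48) ≈ 1.2858

1.2858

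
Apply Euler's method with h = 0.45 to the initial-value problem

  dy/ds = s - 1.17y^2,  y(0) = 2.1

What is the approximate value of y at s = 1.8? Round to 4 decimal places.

Euler: y_{n+1} = y_n + h·f(s_n, y_n).
s=0.000000, y=2.100000: f=-5.159700 → y ← 2.100000 + 0.45·(-5.159700) = -0.221865
s=0.450000, y=-0.221865: f=0.392408 → y ← -0.221865 + 0.45·0.392408 = -0.045281
s=0.900000, y=-0.045281: f=0.897601 → y ← -0.045281 + 0.45·0.897601 = 0.358639
s=1.350000, y=0.358639: f=1.199512 → y ← 0.358639 + 0.45·1.199512 = 0.898420
y(1.8) ≈ 0.8984

0.8984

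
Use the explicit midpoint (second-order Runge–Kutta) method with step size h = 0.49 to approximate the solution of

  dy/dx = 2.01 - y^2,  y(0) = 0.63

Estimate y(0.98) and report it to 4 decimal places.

Midpoint: k1 = f(x_n, y_n); k2 = f(x_n + h/2, y_n + (h/2)·k1); y_{n+1} = y_n + h·k2.
x=0.000000, y=0.630000:
  k1 = f(0.000000, 0.630000) = 1.613100
  k2 = f(0.245000, 1.025209) = 0.958945
  y ← 0.630000 + 0.49·0.958945 = 1.099883
x=0.490000, y=1.099883:
  k1 = f(0.490000, 1.099883) = 0.800257
  k2 = f(0.735000, 1.295946) = 0.330523
  y ← 1.099883 + 0.49·0.330523 = 1.261840
y(0.98) ≈ 1.2618

1.2618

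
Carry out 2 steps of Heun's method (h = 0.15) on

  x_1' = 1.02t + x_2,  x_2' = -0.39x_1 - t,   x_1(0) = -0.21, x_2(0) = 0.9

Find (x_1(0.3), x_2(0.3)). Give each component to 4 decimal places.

0.1050, 0.8624

Heun on (x_1,x_2): k1 = f(t_n, state_n); k2 = f(t_n + h, state_n + h·k1); state_{n+1} = state_n + (h/2)·(k1 + k2).
0.000000: (-0.210000, 0.900000)
  k1 = (0.900000, 0.081900)
  predictor → (-0.075000, 0.912285)
  k2 = (1.065285, -0.120750)
  → (-0.062604, 0.897086)
0.150000: (-0.062604, 0.897086)
  k1 = (1.050086, -0.125585)
  predictor → (0.094909, 0.878249)
  k2 = (1.184249, -0.337015)
  → (0.104971, 0.862391)
(x_1(0.3), x_2(0.3)) ≈ (0.1050, 0.8624)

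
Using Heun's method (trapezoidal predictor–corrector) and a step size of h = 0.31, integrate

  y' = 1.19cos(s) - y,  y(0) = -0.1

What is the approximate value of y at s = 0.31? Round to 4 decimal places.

Heun: k1 = f(s_n, y_n); k2 = f(s_n + h, y_n + h·k1); y_{n+1} = y_n + (h/2)·(k1 + k2).
s=0.000000, y=-0.100000:
  k1 = f(0.000000, -0.100000) = 1.290000
  k2 = f(0.310000, 0.299900) = 0.833377
  y ← -0.100000 + (0.31/2)·(1.290000 + 0.833377) = 0.229123
y(0.31) ≈ 0.2291

0.2291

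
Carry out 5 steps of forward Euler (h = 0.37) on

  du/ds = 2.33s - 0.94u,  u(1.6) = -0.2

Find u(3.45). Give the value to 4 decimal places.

Euler: u_{n+1} = u_n + h·f(s_n, u_n).
s=1.600000, u=-0.200000: f=3.916000 → u ← -0.200000 + 0.37·3.916000 = 1.248920
s=1.970000, u=1.248920: f=3.416115 → u ← 1.248920 + 0.37·3.416115 = 2.512883
s=2.340000, u=2.512883: f=3.090090 → u ← 2.512883 + 0.37·3.090090 = 3.656216
s=2.710000, u=3.656216: f=2.877457 → u ← 3.656216 + 0.37·2.877457 = 4.720875
s=3.080000, u=4.720875: f=2.738777 → u ← 4.720875 + 0.37·2.738777 = 5.734223
u(3.45) ≈ 5.7342

5.7342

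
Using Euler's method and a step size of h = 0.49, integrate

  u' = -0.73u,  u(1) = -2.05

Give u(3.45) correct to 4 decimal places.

Euler: u_{n+1} = u_n + h·f(s_n, u_n).
s=1.000000, u=-2.050000: f=1.496500 → u ← -2.050000 + 0.49·1.496500 = -1.316715
s=1.490000, u=-1.316715: f=0.961202 → u ← -1.316715 + 0.49·0.961202 = -0.845726
s=1.980000, u=-0.845726: f=0.617380 → u ← -0.845726 + 0.49·0.617380 = -0.543210
s=2.470000, u=-0.543210: f=0.396543 → u ← -0.543210 + 0.49·0.396543 = -0.348904
s=2.960000, u=-0.348904: f=0.254700 → u ← -0.348904 + 0.49·0.254700 = -0.224101
u(3.45) ≈ -0.2241

-0.2241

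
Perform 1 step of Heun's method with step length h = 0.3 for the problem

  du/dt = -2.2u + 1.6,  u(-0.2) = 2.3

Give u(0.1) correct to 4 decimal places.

1.6045

Heun: k1 = f(t_n, u_n); k2 = f(t_n + h, u_n + h·k1); u_{n+1} = u_n + (h/2)·(k1 + k2).
t=-0.200000, u=2.300000:
  k1 = f(-0.200000, 2.300000) = -3.460000
  k2 = f(0.100000, 1.262000) = -1.176400
  u ← 2.300000 + (0.3/2)·(-3.460000 + (-1.176400)) = 1.604540
u(0.1) ≈ 1.6045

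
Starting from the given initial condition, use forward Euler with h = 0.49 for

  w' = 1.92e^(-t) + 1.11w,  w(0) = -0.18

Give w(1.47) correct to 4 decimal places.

Euler: w_{n+1} = w_n + h·f(t_n, w_n).
t=0.000000, w=-0.180000: f=1.720200 → w ← -0.180000 + 0.49·1.720200 = 0.662898
t=0.490000, w=0.662898: f=1.912059 → w ← 0.662898 + 0.49·1.912059 = 1.599807
t=0.980000, w=1.599807: f=2.496383 → w ← 1.599807 + 0.49·2.496383 = 2.823035
w(1.47) ≈ 2.8230

2.8230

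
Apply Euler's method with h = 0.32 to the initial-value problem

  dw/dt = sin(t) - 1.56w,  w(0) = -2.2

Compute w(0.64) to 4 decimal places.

Euler: w_{n+1} = w_n + h·f(t_n, w_n).
t=0.000000, w=-2.200000: f=3.432000 → w ← -2.200000 + 0.32·3.432000 = -1.101760
t=0.320000, w=-1.101760: f=2.033312 → w ← -1.101760 + 0.32·2.033312 = -0.451100
w(0.64) ≈ -0.4511

-0.4511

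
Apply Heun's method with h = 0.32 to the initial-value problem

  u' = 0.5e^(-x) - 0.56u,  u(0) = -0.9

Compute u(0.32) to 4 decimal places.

-0.6294

Heun: k1 = f(x_n, u_n); k2 = f(x_n + h, u_n + h·k1); u_{n+1} = u_n + (h/2)·(k1 + k2).
x=0.000000, u=-0.900000:
  k1 = f(0.000000, -0.900000) = 1.004000
  k2 = f(0.320000, -0.578720) = 0.687158
  u ← -0.900000 + (0.32/2)·(1.004000 + 0.687158) = -0.629415
u(0.32) ≈ -0.6294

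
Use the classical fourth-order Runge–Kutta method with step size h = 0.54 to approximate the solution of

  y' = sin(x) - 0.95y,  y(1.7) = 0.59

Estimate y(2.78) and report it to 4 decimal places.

0.6776

RK4: k1 = f(x_n, y_n); k2 = f(x_n + h/2, y_n + (h/2)·k1); k3 = f(x_n + h/2, y_n + (h/2)·k2); k4 = f(x_n + h, y_n + h·k3); y_{n+1} = y_n + (h/6)·(k1 + 2k2 + 2k3 + k4).
x=1.700000, y=0.590000:
  k1 = f(1.700000, 0.590000) = 0.431165
  k2 = f(1.970000, 0.706414) = 0.250277
  k3 = f(1.970000, 0.657575) = 0.296675
  k4 = f(2.240000, 0.750204) = 0.071622
  y ← 0.590000 + (0.54/6)·(k1 + 2k2 + 2k3 + k4) = 0.733702
x=2.240000, y=0.733702:
  k1 = f(2.240000, 0.733702) = 0.087299
  k2 = f(2.510000, 0.757273) = -0.128978
  k3 = f(2.510000, 0.698878) = -0.073503
  k4 = f(2.780000, 0.694010) = -0.305546
  y ← 0.733702 + (0.54/6)·(k1 + 2k2 + 2k3 + k4) = 0.677613
y(2.78) ≈ 0.6776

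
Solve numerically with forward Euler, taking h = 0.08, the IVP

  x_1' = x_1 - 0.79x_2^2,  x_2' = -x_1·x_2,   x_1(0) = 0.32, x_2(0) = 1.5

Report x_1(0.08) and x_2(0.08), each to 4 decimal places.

Euler on (x_1,x_2): x_1_{n+1} = x_1_n + h·x_1', x_2_{n+1} = x_2_n + h·x_2'.
0.000000: (0.320000, 1.500000); f=(-1.457500, -0.480000) → (0.203400, 1.461600)
(x_1(0.08), x_2(0.08)) ≈ (0.2034, 1.4616)

0.2034, 1.4616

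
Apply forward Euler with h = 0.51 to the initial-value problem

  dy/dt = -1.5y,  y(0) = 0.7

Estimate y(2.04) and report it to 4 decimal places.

0.0021

Euler: y_{n+1} = y_n + h·f(t_n, y_n).
t=0.000000, y=0.700000: f=-1.050000 → y ← 0.700000 + 0.51·(-1.050000) = 0.164500
t=0.510000, y=0.164500: f=-0.246750 → y ← 0.164500 + 0.51·(-0.246750) = 0.038658
t=1.020000, y=0.038658: f=-0.057986 → y ← 0.038658 + 0.51·(-0.057986) = 0.009085
t=1.530000, y=0.009085: f=-0.013627 → y ← 0.009085 + 0.51·(-0.013627) = 0.002135
y(2.04) ≈ 0.0021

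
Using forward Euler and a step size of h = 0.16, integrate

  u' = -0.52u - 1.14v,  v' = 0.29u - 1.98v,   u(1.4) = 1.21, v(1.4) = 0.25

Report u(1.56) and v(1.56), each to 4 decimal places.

1.0637, 0.2269

Euler on (u,v): u_{n+1} = u_n + h·u', v_{n+1} = v_n + h·v'.
1.400000: (1.210000, 0.250000); f=(-0.914200, -0.144100) → (1.063728, 0.226944)
(u(1.56), v(1.56)) ≈ (1.0637, 0.2269)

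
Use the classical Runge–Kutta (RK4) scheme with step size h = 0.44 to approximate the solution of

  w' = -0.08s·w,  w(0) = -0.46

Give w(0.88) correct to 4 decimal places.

RK4: k1 = f(s_n, w_n); k2 = f(s_n + h/2, w_n + (h/2)·k1); k3 = f(s_n + h/2, w_n + (h/2)·k2); k4 = f(s_n + h, w_n + h·k3); w_{n+1} = w_n + (h/6)·(k1 + 2k2 + 2k3 + k4).
s=0.000000, w=-0.460000:
  k1 = f(0.000000, -0.460000) = 0.000000
  k2 = f(0.220000, -0.460000) = 0.008096
  k3 = f(0.220000, -0.458219) = 0.008065
  k4 = f(0.440000, -0.456452) = 0.016067
  w ← -0.460000 + (0.44/6)·(k1 + 2k2 + 2k3 + k4) = -0.456452
s=0.440000, w=-0.456452:
  k1 = f(0.440000, -0.456452) = 0.016067
  k2 = f(0.660000, -0.452917) = 0.023914
  k3 = f(0.660000, -0.451190) = 0.023823
  k4 = f(0.880000, -0.445969) = 0.031396
  w ← -0.456452 + (0.44/6)·(k1 + 2k2 + 2k3 + k4) = -0.445969
w(0.88) ≈ -0.4460

-0.4460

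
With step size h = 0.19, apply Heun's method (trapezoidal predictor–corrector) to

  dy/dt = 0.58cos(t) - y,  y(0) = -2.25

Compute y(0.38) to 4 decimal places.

-1.3660

Heun: k1 = f(t_n, y_n); k2 = f(t_n + h, y_n + h·k1); y_{n+1} = y_n + (h/2)·(k1 + k2).
t=0.000000, y=-2.250000:
  k1 = f(0.000000, -2.250000) = 2.830000
  k2 = f(0.190000, -1.712300) = 2.281862
  y ← -2.250000 + (0.19/2)·(2.830000 + 2.281862) = -1.764373
t=0.190000, y=-1.764373:
  k1 = f(0.190000, -1.764373) = 2.333936
  k2 = f(0.380000, -1.320925) = 1.859551
  y ← -1.764373 + (0.19/2)·(2.333936 + 1.859551) = -1.365992
y(0.38) ≈ -1.3660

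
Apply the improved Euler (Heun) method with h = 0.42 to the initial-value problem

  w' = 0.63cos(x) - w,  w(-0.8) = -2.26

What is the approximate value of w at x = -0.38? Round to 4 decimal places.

Heun: k1 = f(x_n, w_n); k2 = f(x_n + h, w_n + h·k1); w_{n+1} = w_n + (h/2)·(k1 + k2).
x=-0.800000, w=-2.260000:
  k1 = f(-0.800000, -2.260000) = 2.698925
  k2 = f(-0.380000, -1.126451) = 1.711510
  w ← -2.260000 + (0.42/2)·(2.698925 + 1.711510) = -1.333809
w(-0.38) ≈ -1.3338

-1.3338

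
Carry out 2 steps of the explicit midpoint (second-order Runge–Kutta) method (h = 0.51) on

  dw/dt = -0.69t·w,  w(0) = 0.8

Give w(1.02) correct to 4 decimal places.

0.5498

Midpoint: k1 = f(t_n, w_n); k2 = f(t_n + h/2, w_n + (h/2)·k1); w_{n+1} = w_n + h·k2.
t=0.000000, w=0.800000:
  k1 = f(0.000000, 0.800000) = 0.000000
  k2 = f(0.255000, 0.800000) = -0.140760
  w ← 0.800000 + 0.51·(-0.140760) = 0.728212
t=0.510000, w=0.728212:
  k1 = f(0.510000, 0.728212) = -0.256258
  k2 = f(0.765000, 0.662867) = -0.349894
  w ← 0.728212 + 0.51·(-0.349894) = 0.549766
w(1.02) ≈ 0.5498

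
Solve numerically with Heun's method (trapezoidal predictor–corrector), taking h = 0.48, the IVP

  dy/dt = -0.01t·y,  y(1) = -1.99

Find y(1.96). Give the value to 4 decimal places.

Heun: k1 = f(t_n, y_n); k2 = f(t_n + h, y_n + h·k1); y_{n+1} = y_n + (h/2)·(k1 + k2).
t=1.000000, y=-1.990000:
  k1 = f(1.000000, -1.990000) = 0.019900
  k2 = f(1.480000, -1.980448) = 0.029311
  y ← -1.990000 + (0.48/2)·(0.019900 + 0.029311) = -1.978189
t=1.480000, y=-1.978189:
  k1 = f(1.480000, -1.978189) = 0.029277
  k2 = f(1.960000, -1.964136) = 0.038497
  y ← -1.978189 + (0.48/2)·(0.029277 + 0.038497) = -1.961924
y(1.96) ≈ -1.9619

-1.9619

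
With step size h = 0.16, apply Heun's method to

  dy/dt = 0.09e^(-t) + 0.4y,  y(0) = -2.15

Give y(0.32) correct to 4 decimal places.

Heun: k1 = f(t_n, y_n); k2 = f(t_n + h, y_n + h·k1); y_{n+1} = y_n + (h/2)·(k1 + k2).
t=0.000000, y=-2.150000:
  k1 = f(0.000000, -2.150000) = -0.770000
  k2 = f(0.160000, -2.273200) = -0.832587
  y ← -2.150000 + (0.16/2)·(-0.770000 + (-0.832587)) = -2.278207
t=0.160000, y=-2.278207:
  k1 = f(0.160000, -2.278207) = -0.834590
  k2 = f(0.320000, -2.411741) = -0.899343
  y ← -2.278207 + (0.16/2)·(-0.834590 + (-0.899343)) = -2.416922
y(0.32) ≈ -2.4169

-2.4169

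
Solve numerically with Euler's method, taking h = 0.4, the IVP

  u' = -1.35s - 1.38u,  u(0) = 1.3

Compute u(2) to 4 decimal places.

Euler: u_{n+1} = u_n + h·f(s_n, u_n).
s=0.000000, u=1.300000: f=-1.794000 → u ← 1.300000 + 0.4·(-1.794000) = 0.582400
s=0.400000, u=0.582400: f=-1.343712 → u ← 0.582400 + 0.4·(-1.343712) = 0.044915
s=0.800000, u=0.044915: f=-1.141983 → u ← 0.044915 + 0.4·(-1.141983) = -0.411878
s=1.200000, u=-0.411878: f=-1.051608 → u ← -0.411878 + 0.4·(-1.051608) = -0.832521
s=1.600000, u=-0.832521: f=-1.011121 → u ← -0.832521 + 0.4·(-1.011121) = -1.236970
u(2) ≈ -1.2370

-1.2370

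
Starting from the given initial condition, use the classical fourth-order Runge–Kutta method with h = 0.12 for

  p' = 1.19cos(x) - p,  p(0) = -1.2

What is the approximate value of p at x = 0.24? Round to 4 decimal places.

RK4: k1 = f(x_n, p_n); k2 = f(x_n + h/2, p_n + (h/2)·k1); k3 = f(x_n + h/2, p_n + (h/2)·k2); k4 = f(x_n + h, p_n + h·k3); p_{n+1} = p_n + (h/6)·(k1 + 2k2 + 2k3 + k4).
x=0.000000, p=-1.200000:
  k1 = f(0.000000, -1.200000) = 2.390000
  k2 = f(0.060000, -1.056600) = 2.244459
  k3 = f(0.060000, -1.065332) = 2.253191
  k4 = f(0.120000, -0.929617) = 2.111059
  p ← -1.200000 + (0.12/6)·(k1 + 2k2 + 2k3 + k4) = -0.930073
x=0.120000, p=-0.930073:
  k1 = f(0.120000, -0.930073) = 2.111515
  k2 = f(0.180000, -0.803382) = 1.974156
  k3 = f(0.180000, -0.811623) = 1.982397
  k4 = f(0.240000, -0.692185) = 1.848077
  p ← -0.930073 + (0.12/6)·(k1 + 2k2 + 2k3 + k4) = -0.692619
p(0.24) ≈ -0.6926

-0.6926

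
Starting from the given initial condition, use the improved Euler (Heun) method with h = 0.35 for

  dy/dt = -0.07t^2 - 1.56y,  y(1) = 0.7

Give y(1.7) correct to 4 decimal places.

0.1922

Heun: k1 = f(t_n, y_n); k2 = f(t_n + h, y_n + h·k1); y_{n+1} = y_n + (h/2)·(k1 + k2).
t=1.000000, y=0.700000:
  k1 = f(1.000000, 0.700000) = -1.162000
  k2 = f(1.350000, 0.293300) = -0.585123
  y ← 0.700000 + (0.35/2)·(-1.162000 + (-0.585123)) = 0.394253
t=1.350000, y=0.394253:
  k1 = f(1.350000, 0.394253) = -0.742610
  k2 = f(1.700000, 0.134340) = -0.411870
  y ← 0.394253 + (0.35/2)·(-0.742610 + (-0.411870)) = 0.192219
y(1.7) ≈ 0.1922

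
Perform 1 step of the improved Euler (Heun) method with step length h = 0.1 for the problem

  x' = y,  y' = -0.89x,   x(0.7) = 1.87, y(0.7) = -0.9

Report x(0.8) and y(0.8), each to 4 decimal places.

Heun on (x,y): k1 = f(t_n, state_n); k2 = f(t_n + h, state_n + h·k1); state_{n+1} = state_n + (h/2)·(k1 + k2).
0.700000: (1.870000, -0.900000)
  k1 = (-0.900000, -1.664300)
  predictor → (1.780000, -1.066430)
  k2 = (-1.066430, -1.584200)
  → (1.771679, -1.062425)
(x(0.8), y(0.8)) ≈ (1.7717, -1.0624)

1.7717, -1.0624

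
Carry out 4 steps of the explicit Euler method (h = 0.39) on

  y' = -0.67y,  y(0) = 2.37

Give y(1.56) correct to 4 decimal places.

0.7057

Euler: y_{n+1} = y_n + h·f(s_n, y_n).
s=0.000000, y=2.370000: f=-1.587900 → y ← 2.370000 + 0.39·(-1.587900) = 1.750719
s=0.390000, y=1.750719: f=-1.172982 → y ← 1.750719 + 0.39·(-1.172982) = 1.293256
s=0.780000, y=1.293256: f=-0.866482 → y ← 1.293256 + 0.39·(-0.866482) = 0.955328
s=1.170000, y=0.955328: f=-0.640070 → y ← 0.955328 + 0.39·(-0.640070) = 0.705701
y(1.56) ≈ 0.7057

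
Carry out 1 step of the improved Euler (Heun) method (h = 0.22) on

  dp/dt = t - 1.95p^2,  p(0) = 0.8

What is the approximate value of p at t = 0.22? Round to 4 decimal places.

Heun: k1 = f(t_n, p_n); k2 = f(t_n + h, p_n + h·k1); p_{n+1} = p_n + (h/2)·(k1 + k2).
t=0.000000, p=0.800000:
  k1 = f(0.000000, 0.800000) = -1.248000
  k2 = f(0.220000, 0.525440) = -0.318370
  p ← 0.800000 + (0.22/2)·(-1.248000 + (-0.318370)) = 0.627699
p(0.22) ≈ 0.6277

0.6277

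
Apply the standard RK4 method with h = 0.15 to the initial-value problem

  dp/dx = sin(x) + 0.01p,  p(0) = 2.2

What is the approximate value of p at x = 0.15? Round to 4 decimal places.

RK4: k1 = f(x_n, p_n); k2 = f(x_n + h/2, p_n + (h/2)·k1); k3 = f(x_n + h/2, p_n + (h/2)·k2); k4 = f(x_n + h, p_n + h·k3); p_{n+1} = p_n + (h/6)·(k1 + 2k2 + 2k3 + k4).
x=0.000000, p=2.200000:
  k1 = f(0.000000, 2.200000) = 0.022000
  k2 = f(0.075000, 2.201650) = 0.096946
  k3 = f(0.075000, 2.207271) = 0.097002
  k4 = f(0.150000, 2.214550) = 0.171584
  p ← 2.200000 + (0.15/6)·(k1 + 2k2 + 2k3 + k4) = 2.214537
p(0.15) ≈ 2.2145

2.2145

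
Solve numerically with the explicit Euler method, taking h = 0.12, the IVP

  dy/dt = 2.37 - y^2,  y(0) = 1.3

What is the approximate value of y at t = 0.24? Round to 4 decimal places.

Euler: y_{n+1} = y_n + h·f(t_n, y_n).
t=0.000000, y=1.300000: f=0.680000 → y ← 1.300000 + 0.12·0.680000 = 1.381600
t=0.120000, y=1.381600: f=0.461181 → y ← 1.381600 + 0.12·0.461181 = 1.436942
y(0.24) ≈ 1.4369

1.4369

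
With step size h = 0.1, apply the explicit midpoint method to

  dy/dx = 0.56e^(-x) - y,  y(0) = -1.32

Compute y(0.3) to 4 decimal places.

Midpoint: k1 = f(x_n, y_n); k2 = f(x_n + h/2, y_n + (h/2)·k1); y_{n+1} = y_n + h·k2.
x=0.000000, y=-1.320000:
  k1 = f(0.000000, -1.320000) = 1.880000
  k2 = f(0.050000, -1.226000) = 1.758688
  y ← -1.320000 + 0.1·1.758688 = -1.144131
x=0.100000, y=-1.144131:
  k1 = f(0.100000, -1.144131) = 1.650840
  k2 = f(0.150000, -1.061589) = 1.543586
  y ← -1.144131 + 0.1·1.543586 = -0.989773
x=0.200000, y=-0.989773:
  k1 = f(0.200000, -0.989773) = 1.448262
  k2 = f(0.250000, -0.917360) = 1.353488
  y ← -0.989773 + 0.1·1.353488 = -0.854424
y(0.3) ≈ -0.8544

-0.8544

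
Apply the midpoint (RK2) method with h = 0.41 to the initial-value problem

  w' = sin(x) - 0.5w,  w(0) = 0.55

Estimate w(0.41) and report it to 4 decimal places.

0.5323

Midpoint: k1 = f(x_n, w_n); k2 = f(x_n + h/2, w_n + (h/2)·k1); w_{n+1} = w_n + h·k2.
x=0.000000, w=0.550000:
  k1 = f(0.000000, 0.550000) = -0.275000
  k2 = f(0.205000, 0.493625) = -0.043245
  w ← 0.550000 + 0.41·(-0.043245) = 0.532269
w(0.41) ≈ 0.5323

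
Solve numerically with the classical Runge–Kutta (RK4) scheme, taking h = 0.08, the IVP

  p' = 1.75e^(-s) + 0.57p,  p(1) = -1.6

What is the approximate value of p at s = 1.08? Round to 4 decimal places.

RK4: k1 = f(s_n, p_n); k2 = f(s_n + h/2, p_n + (h/2)·k1); k3 = f(s_n + h/2, p_n + (h/2)·k2); k4 = f(s_n + h, p_n + h·k3); p_{n+1} = p_n + (h/6)·(k1 + 2k2 + 2k3 + k4).
s=1.000000, p=-1.600000:
  k1 = f(1.000000, -1.600000) = -0.268211
  k2 = f(1.040000, -1.610728) = -0.299570
  k3 = f(1.040000, -1.611983) = -0.300284
  k4 = f(1.080000, -1.624023) = -0.331401
  p ← -1.600000 + (0.08/6)·(k1 + 2k2 + 2k3 + k4) = -1.623991
p(1.08) ≈ -1.6240

-1.6240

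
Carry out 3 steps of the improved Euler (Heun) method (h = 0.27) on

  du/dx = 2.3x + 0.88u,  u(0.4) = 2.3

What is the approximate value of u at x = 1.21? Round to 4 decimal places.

Heun: k1 = f(x_n, u_n); k2 = f(x_n + h, u_n + h·k1); u_{n+1} = u_n + (h/2)·(k1 + k2).
x=0.400000, u=2.300000:
  k1 = f(0.400000, 2.300000) = 2.944000
  k2 = f(0.670000, 3.094880) = 4.264494
  u ← 2.300000 + (0.27/2)·(2.944000 + 4.264494) = 3.273147
x=0.670000, u=3.273147:
  k1 = f(0.670000, 3.273147) = 4.421369
  k2 = f(0.940000, 4.466916) = 6.092886
  u ← 3.273147 + (0.27/2)·(4.421369 + 6.092886) = 4.692571
x=0.940000, u=4.692571:
  k1 = f(0.940000, 4.692571) = 6.291463
  k2 = f(1.210000, 6.391266) = 8.407314
  u ← 4.692571 + (0.27/2)·(6.291463 + 8.407314) = 6.676906
u(1.21) ≈ 6.6769

6.6769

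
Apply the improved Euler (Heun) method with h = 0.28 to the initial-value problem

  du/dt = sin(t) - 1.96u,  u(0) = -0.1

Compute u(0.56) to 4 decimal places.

Heun: k1 = f(t_n, u_n); k2 = f(t_n + h, u_n + h·k1); u_{n+1} = u_n + (h/2)·(k1 + k2).
t=0.000000, u=-0.100000:
  k1 = f(0.000000, -0.100000) = 0.196000
  k2 = f(0.280000, -0.045120) = 0.364791
  u ← -0.100000 + (0.28/2)·(0.196000 + 0.364791) = -0.021489
t=0.280000, u=-0.021489:
  k1 = f(0.280000, -0.021489) = 0.318475
  k2 = f(0.560000, 0.067684) = 0.398526
  u ← -0.021489 + (0.28/2)·(0.318475 + 0.398526) = 0.078891
u(0.56) ≈ 0.0789

0.0789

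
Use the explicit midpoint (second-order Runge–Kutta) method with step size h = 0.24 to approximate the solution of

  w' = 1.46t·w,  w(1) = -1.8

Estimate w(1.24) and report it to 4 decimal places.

-2.6302

Midpoint: k1 = f(t_n, w_n); k2 = f(t_n + h/2, w_n + (h/2)·k1); w_{n+1} = w_n + h·k2.
t=1.000000, w=-1.800000:
  k1 = f(1.000000, -1.800000) = -2.628000
  k2 = f(1.120000, -2.115360) = -3.459037
  w ← -1.800000 + 0.24·(-3.459037) = -2.630169
w(1.24) ≈ -2.6302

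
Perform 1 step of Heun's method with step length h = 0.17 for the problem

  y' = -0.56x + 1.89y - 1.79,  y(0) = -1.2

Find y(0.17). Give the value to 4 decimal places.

-2.0088

Heun: k1 = f(x_n, y_n); k2 = f(x_n + h, y_n + h·k1); y_{n+1} = y_n + (h/2)·(k1 + k2).
x=0.000000, y=-1.200000:
  k1 = f(0.000000, -1.200000) = -4.058000
  k2 = f(0.170000, -1.889860) = -5.457035
  y ← -1.200000 + (0.17/2)·(-4.058000 + (-5.457035)) = -2.008778
y(0.17) ≈ -2.0088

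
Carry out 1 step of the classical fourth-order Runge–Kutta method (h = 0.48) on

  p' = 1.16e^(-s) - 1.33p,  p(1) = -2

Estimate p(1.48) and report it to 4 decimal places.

RK4: k1 = f(s_n, p_n); k2 = f(s_n + h/2, p_n + (h/2)·k1); k3 = f(s_n + h/2, p_n + (h/2)·k2); k4 = f(s_n + h, p_n + h·k3); p_{n+1} = p_n + (h/6)·(k1 + 2k2 + 2k3 + k4).
s=1.000000, p=-2.000000:
  k1 = f(1.000000, -2.000000) = 3.086740
  k2 = f(1.240000, -1.259182) = 2.010398
  k3 = f(1.240000, -1.517504) = 2.353967
  k4 = f(1.480000, -0.870096) = 1.421287
  p ← -2.000000 + (0.48/6)·(k1 + 2k2 + 2k3 + k4) = -0.941059
p(1.48) ≈ -0.9411

-0.9411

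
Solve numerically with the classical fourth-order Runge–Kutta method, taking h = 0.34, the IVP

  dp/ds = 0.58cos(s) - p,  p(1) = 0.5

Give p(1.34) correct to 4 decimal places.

0.4193

RK4: k1 = f(s_n, p_n); k2 = f(s_n + h/2, p_n + (h/2)·k1); k3 = f(s_n + h/2, p_n + (h/2)·k2); k4 = f(s_n + h, p_n + h·k3); p_{n+1} = p_n + (h/6)·(k1 + 2k2 + 2k3 + k4).
s=1.000000, p=0.500000:
  k1 = f(1.000000, 0.500000) = -0.186625
  k2 = f(1.170000, 0.468274) = -0.241986
  k3 = f(1.170000, 0.458862) = -0.232574
  k4 = f(1.340000, 0.420925) = -0.288248
  p ← 0.500000 + (0.34/6)·(k1 + 2k2 + 2k3 + k4) = 0.419307
p(1.34) ≈ 0.4193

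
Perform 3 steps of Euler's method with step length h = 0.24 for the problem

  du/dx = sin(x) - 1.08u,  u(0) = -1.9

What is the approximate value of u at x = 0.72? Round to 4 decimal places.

-0.6193

Euler: u_{n+1} = u_n + h·f(x_n, u_n).
x=0.000000, u=-1.900000: f=2.052000 → u ← -1.900000 + 0.24·2.052000 = -1.407520
x=0.240000, u=-1.407520: f=1.757824 → u ← -1.407520 + 0.24·1.757824 = -0.985642
x=0.480000, u=-0.985642: f=1.526273 → u ← -0.985642 + 0.24·1.526273 = -0.619337
u(0.72) ≈ -0.6193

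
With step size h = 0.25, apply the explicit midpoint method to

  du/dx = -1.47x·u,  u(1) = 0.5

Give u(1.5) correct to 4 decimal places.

0.2023

Midpoint: k1 = f(x_n, u_n); k2 = f(x_n + h/2, u_n + (h/2)·k1); u_{n+1} = u_n + h·k2.
x=1.000000, u=0.500000:
  k1 = f(1.000000, 0.500000) = -0.735000
  k2 = f(1.125000, 0.408125) = -0.674937
  u ← 0.500000 + 0.25·(-0.674937) = 0.331266
x=1.250000, u=0.331266:
  k1 = f(1.250000, 0.331266) = -0.608701
  k2 = f(1.375000, 0.255178) = -0.515779
  u ← 0.331266 + 0.25·(-0.515779) = 0.202321
u(1.5) ≈ 0.2023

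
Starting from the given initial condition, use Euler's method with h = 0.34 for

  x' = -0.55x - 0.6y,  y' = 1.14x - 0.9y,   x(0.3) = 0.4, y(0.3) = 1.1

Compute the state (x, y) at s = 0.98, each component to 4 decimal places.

-0.1054, 0.6765

Euler on (x,y): x_{n+1} = x_n + h·x', y_{n+1} = y_n + h·y'.
0.300000: (0.400000, 1.100000); f=(-0.880000, -0.534000) → (0.100800, 0.918440)
0.640000: (0.100800, 0.918440); f=(-0.606504, -0.711684) → (-0.105411, 0.676467)
(x(0.98), y(0.98)) ≈ (-0.1054, 0.6765)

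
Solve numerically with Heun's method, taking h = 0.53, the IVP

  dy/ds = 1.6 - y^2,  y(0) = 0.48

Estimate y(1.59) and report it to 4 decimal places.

Heun: k1 = f(s_n, y_n); k2 = f(s_n + h, y_n + h·k1); y_{n+1} = y_n + (h/2)·(k1 + k2).
s=0.000000, y=0.480000:
  k1 = f(0.000000, 0.480000) = 1.369600
  k2 = f(0.530000, 1.205888) = 0.145834
  y ← 0.480000 + (0.53/2)·(1.369600 + 0.145834) = 0.881590
s=0.530000, y=0.881590:
  k1 = f(0.530000, 0.881590) = 0.822799
  k2 = f(1.060000, 1.317674) = -0.136263
  y ← 0.881590 + (0.53/2)·(0.822799 + (-0.136263)) = 1.063522
s=1.060000, y=1.063522:
  k1 = f(1.060000, 1.063522) = 0.468921
  k2 = f(1.590000, 1.312050) = -0.121475
  y ← 1.063522 + (0.53/2)·(0.468921 + (-0.121475)) = 1.155595
y(1.59) ≈ 1.1556

1.1556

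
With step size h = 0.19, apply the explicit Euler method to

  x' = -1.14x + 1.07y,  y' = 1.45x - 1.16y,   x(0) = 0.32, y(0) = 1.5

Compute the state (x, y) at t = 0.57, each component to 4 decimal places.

Euler on (x,y): x_{n+1} = x_n + h·x', y_{n+1} = y_n + h·y'.
0.000000: (0.320000, 1.500000); f=(1.240200, -1.276000) → (0.555638, 1.257560)
0.190000: (0.555638, 1.257560); f=(0.712162, -0.653094) → (0.690949, 1.133472)
0.380000: (0.690949, 1.133472); f=(0.425134, -0.312952) → (0.771724, 1.074011)
(x(0.57), y(0.57)) ≈ (0.7717, 1.0740)

0.7717, 1.0740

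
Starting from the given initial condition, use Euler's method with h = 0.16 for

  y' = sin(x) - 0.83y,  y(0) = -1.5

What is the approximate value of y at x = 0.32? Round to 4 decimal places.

-1.1026

Euler: y_{n+1} = y_n + h·f(x_n, y_n).
x=0.000000, y=-1.500000: f=1.245000 → y ← -1.500000 + 0.16·1.245000 = -1.300800
x=0.160000, y=-1.300800: f=1.238982 → y ← -1.300800 + 0.16·1.238982 = -1.102563
y(0.32) ≈ -1.1026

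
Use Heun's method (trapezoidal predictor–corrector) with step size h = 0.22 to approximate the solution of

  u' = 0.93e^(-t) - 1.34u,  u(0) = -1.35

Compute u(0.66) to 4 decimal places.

Heun: k1 = f(t_n, u_n); k2 = f(t_n + h, u_n + h·k1); u_{n+1} = u_n + (h/2)·(k1 + k2).
t=0.000000, u=-1.350000:
  k1 = f(0.000000, -1.350000) = 2.739000
  k2 = f(0.220000, -0.747420) = 1.747885
  u ← -1.350000 + (0.22/2)·(2.739000 + 1.747885) = -0.856443
t=0.220000, u=-0.856443:
  k1 = f(0.220000, -0.856443) = 1.893976
  k2 = f(0.440000, -0.439768) = 1.188243
  u ← -0.856443 + (0.22/2)·(1.893976 + 1.188243) = -0.517399
t=0.440000, u=-0.517399:
  k1 = f(0.440000, -0.517399) = 1.292268
  k2 = f(0.660000, -0.233100) = 0.793025
  u ← -0.517399 + (0.22/2)·(1.292268 + 0.793025) = -0.288016
u(0.66) ≈ -0.2880

-0.2880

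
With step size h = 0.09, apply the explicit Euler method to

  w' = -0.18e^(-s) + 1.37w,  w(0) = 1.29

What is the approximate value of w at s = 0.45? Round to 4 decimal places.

2.2181

Euler: w_{n+1} = w_n + h·f(s_n, w_n).
s=0.000000, w=1.290000: f=1.587300 → w ← 1.290000 + 0.09·1.587300 = 1.432857
s=0.090000, w=1.432857: f=1.798506 → w ← 1.432857 + 0.09·1.798506 = 1.594723
s=0.180000, w=1.594723: f=2.034421 → w ← 1.594723 + 0.09·2.034421 = 1.777820
s=0.270000, w=1.777820: f=2.298206 → w ← 1.777820 + 0.09·2.298206 = 1.984659
s=0.360000, w=1.984659: f=2.593401 → w ← 1.984659 + 0.09·2.593401 = 2.218065
w(0.45) ≈ 2.2181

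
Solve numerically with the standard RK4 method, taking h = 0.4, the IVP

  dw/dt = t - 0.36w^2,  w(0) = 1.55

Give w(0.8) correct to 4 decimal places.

RK4: k1 = f(t_n, w_n); k2 = f(t_n + h/2, w_n + (h/2)·k1); k3 = f(t_n + h/2, w_n + (h/2)·k2); k4 = f(t_n + h, w_n + h·k3); w_{n+1} = w_n + (h/6)·(k1 + 2k2 + 2k3 + k4).
t=0.000000, w=1.550000:
  k1 = f(0.000000, 1.550000) = -0.864900
  k2 = f(0.200000, 1.377020) = -0.482626
  k3 = f(0.200000, 1.453475) = -0.560532
  k4 = f(0.400000, 1.325787) = -0.232776
  w ← 1.550000 + (0.4/6)·(k1 + 2k2 + 2k3 + k4) = 1.337734
t=0.400000, w=1.337734:
  k1 = f(0.400000, 1.337734) = -0.244231
  k2 = f(0.600000, 1.288888) = 0.001957
  k3 = f(0.600000, 1.338125) = -0.044608
  k4 = f(0.800000, 1.319890) = 0.172840
  w ← 1.337734 + (0.4/6)·(k1 + 2k2 + 2k3 + k4) = 1.327288
w(0.8) ≈ 1.3273

1.3273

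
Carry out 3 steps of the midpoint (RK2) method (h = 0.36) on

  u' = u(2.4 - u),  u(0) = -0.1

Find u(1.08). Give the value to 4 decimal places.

Midpoint: k1 = f(x_n, u_n); k2 = f(x_n + h/2, u_n + (h/2)·k1); u_{n+1} = u_n + h·k2.
x=0.000000, u=-0.100000:
  k1 = f(0.000000, -0.100000) = -0.250000
  k2 = f(0.180000, -0.145000) = -0.369025
  u ← -0.100000 + 0.36·(-0.369025) = -0.232849
x=0.360000, u=-0.232849:
  k1 = f(0.360000, -0.232849) = -0.613056
  k2 = f(0.540000, -0.343199) = -0.941464
  u ← -0.232849 + 0.36·(-0.941464) = -0.571776
x=0.720000, u=-0.571776:
  k1 = f(0.720000, -0.571776) = -1.699190
  k2 = f(0.900000, -0.877630) = -2.876547
  u ← -0.571776 + 0.36·(-2.876547) = -1.607333
u(1.08) ≈ -1.6073

-1.6073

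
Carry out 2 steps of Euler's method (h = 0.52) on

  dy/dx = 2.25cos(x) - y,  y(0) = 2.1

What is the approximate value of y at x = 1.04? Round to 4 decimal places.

2.0608

Euler: y_{n+1} = y_n + h·f(x_n, y_n).
x=0.000000, y=2.100000: f=0.150000 → y ← 2.100000 + 0.52·0.150000 = 2.178000
x=0.520000, y=2.178000: f=-0.225407 → y ← 2.178000 + 0.52·(-0.225407) = 2.060788
y(1.04) ≈ 2.0608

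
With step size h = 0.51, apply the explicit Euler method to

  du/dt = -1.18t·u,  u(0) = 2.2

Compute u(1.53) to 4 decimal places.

0.5888

Euler: u_{n+1} = u_n + h·f(t_n, u_n).
t=0.000000, u=2.200000: f=0.000000 → u ← 2.200000 + 0.51·0.000000 = 2.200000
t=0.510000, u=2.200000: f=-1.323960 → u ← 2.200000 + 0.51·(-1.323960) = 1.524780
t=1.020000, u=1.524780: f=-1.835226 → u ← 1.524780 + 0.51·(-1.835226) = 0.588815
u(1.53) ≈ 0.5888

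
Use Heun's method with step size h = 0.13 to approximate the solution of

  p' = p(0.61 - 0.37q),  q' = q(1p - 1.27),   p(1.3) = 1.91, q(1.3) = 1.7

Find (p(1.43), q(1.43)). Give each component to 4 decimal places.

Heun on (p,q): k1 = f(t_n, state_n); k2 = f(t_n + h, state_n + h·k1); state_{n+1} = state_n + (h/2)·(k1 + k2).
1.300000: (1.910000, 1.700000)
  k1 = (-0.036290, 1.088000)
  predictor → (1.905282, 1.841440)
  k2 = (-0.135909, 1.169834)
  → (1.898807, 1.846759)
(p(1.43), q(1.43)) ≈ (1.8988, 1.8468)

1.8988, 1.8468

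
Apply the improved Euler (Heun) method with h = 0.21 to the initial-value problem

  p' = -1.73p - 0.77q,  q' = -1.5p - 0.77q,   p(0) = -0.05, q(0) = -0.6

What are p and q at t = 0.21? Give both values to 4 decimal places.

Heun on (p,q): k1 = f(t_n, state_n); k2 = f(t_n + h, state_n + h·k1); state_{n+1} = state_n + (h/2)·(k1 + k2).
0.000000: (-0.050000, -0.600000)
  k1 = (0.548500, 0.537000)
  predictor → (0.065185, -0.487230)
  k2 = (0.262397, 0.277390)
  → (0.035144, -0.514489)
(p(0.21), q(0.21)) ≈ (0.0351, -0.5145)

0.0351, -0.5145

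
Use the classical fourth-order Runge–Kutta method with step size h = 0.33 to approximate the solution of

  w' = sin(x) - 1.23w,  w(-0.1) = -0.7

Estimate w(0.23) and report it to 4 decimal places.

-0.4459

RK4: k1 = f(x_n, w_n); k2 = f(x_n + h/2, w_n + (h/2)·k1); k3 = f(x_n + h/2, w_n + (h/2)·k2); k4 = f(x_n + h, w_n + h·k3); w_{n+1} = w_n + (h/6)·(k1 + 2k2 + 2k3 + k4).
x=-0.100000, w=-0.700000:
  k1 = f(-0.100000, -0.700000) = 0.761167
  k2 = f(0.065000, -0.574408) = 0.771475
  k3 = f(0.065000, -0.572707) = 0.769383
  k4 = f(0.230000, -0.446104) = 0.776685
  w ← -0.700000 + (0.33/6)·(k1 + 2k2 + 2k3 + k4) = -0.445924
w(0.23) ≈ -0.4459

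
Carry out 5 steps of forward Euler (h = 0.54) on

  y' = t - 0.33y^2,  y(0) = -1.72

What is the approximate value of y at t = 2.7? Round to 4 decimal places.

Euler: y_{n+1} = y_n + h·f(t_n, y_n).
t=0.000000, y=-1.720000: f=-0.976272 → y ← -1.720000 + 0.54·(-0.976272) = -2.247187
t=0.540000, y=-2.247187: f=-1.126450 → y ← -2.247187 + 0.54·(-1.126450) = -2.855470
t=1.080000, y=-2.855470: f=-1.610724 → y ← -2.855470 + 0.54·(-1.610724) = -3.725261
t=1.620000, y=-3.725261: f=-2.959598 → y ← -3.725261 + 0.54·(-2.959598) = -5.323443
t=2.160000, y=-5.323443: f=-7.191887 → y ← -5.323443 + 0.54·(-7.191887) = -9.207062
y(2.7) ≈ -9.2071

-9.2071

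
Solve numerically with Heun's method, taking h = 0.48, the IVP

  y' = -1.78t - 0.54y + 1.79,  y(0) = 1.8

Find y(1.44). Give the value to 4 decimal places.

1.1342

Heun: k1 = f(t_n, y_n); k2 = f(t_n + h, y_n + h·k1); y_{n+1} = y_n + (h/2)·(k1 + k2).
t=0.000000, y=1.800000:
  k1 = f(0.000000, 1.800000) = 0.818000
  k2 = f(0.480000, 2.192640) = -0.248426
  y ← 1.800000 + (0.48/2)·(0.818000 + (-0.248426)) = 1.936698
t=0.480000, y=1.936698:
  k1 = f(0.480000, 1.936698) = -0.110217
  k2 = f(0.960000, 1.883794) = -0.936049
  y ← 1.936698 + (0.48/2)·(-0.110217 + (-0.936049)) = 1.685594
t=0.960000, y=1.685594:
  k1 = f(0.960000, 1.685594) = -0.829021
  k2 = f(1.440000, 1.287664) = -1.468539
  y ← 1.685594 + (0.48/2)·(-0.829021 + (-1.468539)) = 1.134180
y(1.44) ≈ 1.1342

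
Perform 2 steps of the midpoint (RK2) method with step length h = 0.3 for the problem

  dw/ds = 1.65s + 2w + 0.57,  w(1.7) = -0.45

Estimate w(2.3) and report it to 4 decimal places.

2.6329

Midpoint: k1 = f(s_n, w_n); k2 = f(s_n + h/2, w_n + (h/2)·k1); w_{n+1} = w_n + h·k2.
s=1.700000, w=-0.450000:
  k1 = f(1.700000, -0.450000) = 2.475000
  k2 = f(1.850000, -0.078750) = 3.465000
  w ← -0.450000 + 0.3·3.465000 = 0.589500
s=2.000000, w=0.589500:
  k1 = f(2.000000, 0.589500) = 5.049000
  k2 = f(2.150000, 1.346850) = 6.811200
  w ← 0.589500 + 0.3·6.811200 = 2.632860
w(2.3) ≈ 2.6329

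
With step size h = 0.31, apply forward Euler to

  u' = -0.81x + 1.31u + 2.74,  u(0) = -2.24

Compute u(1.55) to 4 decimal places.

-4.0712

Euler: u_{n+1} = u_n + h·f(x_n, u_n).
x=0.000000, u=-2.240000: f=-0.194400 → u ← -2.240000 + 0.31·(-0.194400) = -2.300264
x=0.310000, u=-2.300264: f=-0.524446 → u ← -2.300264 + 0.31·(-0.524446) = -2.462842
x=0.620000, u=-2.462842: f=-0.988523 → u ← -2.462842 + 0.31·(-0.988523) = -2.769284
x=0.930000, u=-2.769284: f=-1.641063 → u ← -2.769284 + 0.31·(-1.641063) = -3.278014
x=1.240000, u=-3.278014: f=-2.558598 → u ← -3.278014 + 0.31·(-2.558598) = -4.071179
u(1.55) ≈ -4.0712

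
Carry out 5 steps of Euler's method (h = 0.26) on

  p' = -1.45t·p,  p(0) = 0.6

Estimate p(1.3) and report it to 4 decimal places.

0.1867

Euler: p_{n+1} = p_n + h·f(t_n, p_n).
t=0.000000, p=0.600000: f=0.000000 → p ← 0.600000 + 0.26·0.000000 = 0.600000
t=0.260000, p=0.600000: f=-0.226200 → p ← 0.600000 + 0.26·(-0.226200) = 0.541188
t=0.520000, p=0.541188: f=-0.408056 → p ← 0.541188 + 0.26·(-0.408056) = 0.435094
t=0.780000, p=0.435094: f=-0.492091 → p ← 0.435094 + 0.26·(-0.492091) = 0.307150
t=1.040000, p=0.307150: f=-0.463182 → p ← 0.307150 + 0.26·(-0.463182) = 0.186723
p(1.3) ≈ 0.1867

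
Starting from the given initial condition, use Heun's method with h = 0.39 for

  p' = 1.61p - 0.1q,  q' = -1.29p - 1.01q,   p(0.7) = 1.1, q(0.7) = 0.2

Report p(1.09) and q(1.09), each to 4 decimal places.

Heun on (p,q): k1 = f(t_n, state_n); k2 = f(t_n + h, state_n + h·k1); state_{n+1} = state_n + (h/2)·(k1 + k2).
0.700000: (1.100000, 0.200000)
  k1 = (1.751000, -1.621000)
  predictor → (1.782890, -0.432190)
  k2 = (2.913672, -1.863416)
  → (2.009611, -0.479461)
(p(1.09), q(1.09)) ≈ (2.0096, -0.4795)

2.0096, -0.4795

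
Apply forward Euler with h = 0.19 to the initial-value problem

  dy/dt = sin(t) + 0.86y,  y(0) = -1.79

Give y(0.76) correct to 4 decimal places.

Euler: y_{n+1} = y_n + h·f(t_n, y_n).
t=0.000000, y=-1.790000: f=-1.539400 → y ← -1.790000 + 0.19·(-1.539400) = -2.082486
t=0.190000, y=-2.082486: f=-1.602079 → y ← -2.082486 + 0.19·(-1.602079) = -2.386881
t=0.380000, y=-2.386881: f=-1.681797 → y ← -2.386881 + 0.19·(-1.681797) = -2.706422
t=0.570000, y=-2.706422: f=-1.787891 → y ← -2.706422 + 0.19·(-1.787891) = -3.046122
y(0.76) ≈ -3.0461

-3.0461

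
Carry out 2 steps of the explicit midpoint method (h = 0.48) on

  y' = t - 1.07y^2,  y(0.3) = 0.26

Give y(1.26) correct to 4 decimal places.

Midpoint: k1 = f(t_n, y_n); k2 = f(t_n + h/2, y_n + (h/2)·k1); y_{n+1} = y_n + h·k2.
t=0.300000, y=0.260000:
  k1 = f(0.300000, 0.260000) = 0.227668
  k2 = f(0.540000, 0.314640) = 0.434072
  y ← 0.260000 + 0.48·0.434072 = 0.468354
t=0.780000, y=0.468354:
  k1 = f(0.780000, 0.468354) = 0.545289
  k2 = f(1.020000, 0.599224) = 0.635796
  y ← 0.468354 + 0.48·0.635796 = 0.773536
y(1.26) ≈ 0.7735

0.7735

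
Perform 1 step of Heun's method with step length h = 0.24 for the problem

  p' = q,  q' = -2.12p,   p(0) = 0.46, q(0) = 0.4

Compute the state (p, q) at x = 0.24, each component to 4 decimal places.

0.5279, 0.1415

Heun on (p,q): k1 = f(x_n, state_n); k2 = f(x_n + h, state_n + h·k1); state_{n+1} = state_n + (h/2)·(k1 + k2).
0.000000: (0.460000, 0.400000)
  k1 = (0.400000, -0.975200)
  predictor → (0.556000, 0.165952)
  k2 = (0.165952, -1.178720)
  → (0.527914, 0.141530)
(p(0.24), q(0.24)) ≈ (0.5279, 0.1415)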